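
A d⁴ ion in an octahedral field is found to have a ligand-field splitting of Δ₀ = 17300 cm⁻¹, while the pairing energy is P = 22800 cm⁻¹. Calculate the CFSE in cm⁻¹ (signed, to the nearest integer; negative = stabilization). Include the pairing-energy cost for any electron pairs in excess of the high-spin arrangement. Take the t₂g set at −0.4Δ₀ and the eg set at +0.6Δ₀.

Since Δ₀ = 17300 cm⁻¹ < P = 22800 cm⁻¹, the complex adopts the high-spin configuration.
Configuration: t₂g³ eg¹.
Orbital CFSE = -0.6Δ₀ = -0.6 × 17300 = -10380 cm⁻¹.
High-spin has no excess pairs, so no pairing correction applies.

-10380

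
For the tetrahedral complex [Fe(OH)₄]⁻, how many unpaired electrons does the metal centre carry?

Each OH⁻ contributes -1; 4 × (-1) = -4. With overall charge -1, Fe is in the +3 oxidation state.
Fe³⁺: group 8, so d-count = 8 − 3 = 5.
Tetrahedral splitting is small, so the complex is high-spin.
Configuration: e^2 t2^3, giving 5 unpaired electrons.

5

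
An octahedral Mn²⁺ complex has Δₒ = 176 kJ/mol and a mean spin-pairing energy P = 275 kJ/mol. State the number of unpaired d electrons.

5

Mn is in group 7, so Mn²⁺ is d⁵ (7 − 2 = 5).
Since Δₒ = 176 kJ/mol < P = 275 kJ/mol, the complex adopts the high-spin configuration.
Configuration: t2g^3 e_g^2.
Unpaired electrons: 5.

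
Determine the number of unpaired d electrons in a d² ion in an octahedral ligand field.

Configuration: t₂g² eg⁰, giving 2 unpaired electrons.

2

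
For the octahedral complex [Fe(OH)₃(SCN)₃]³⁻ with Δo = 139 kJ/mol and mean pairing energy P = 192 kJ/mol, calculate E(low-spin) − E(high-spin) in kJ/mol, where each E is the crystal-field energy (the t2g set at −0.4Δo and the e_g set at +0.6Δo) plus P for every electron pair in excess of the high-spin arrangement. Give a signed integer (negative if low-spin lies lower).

106

Ligand charges: 3×(-1) from OH⁻ and 3×(-1) from SCN⁻ sum to -6; with overall charge -3, Fe is +3.
Fe³⁺: group 8, so d-count = 8 − 3 = 5.
In the high-spin limit (t2g^3 e_g^2) the orbital term is 0.0Δo = 0 kJ/mol, with no excess pairing.
Low-spin t2g^5 e_g^0 gives -2.0Δo = -278 kJ/mol, but forming 2 extra pairs costs 2P = 384 kJ/mol, so E(LS) = -278 + 384 = 106 kJ/mol.
E(LS) − E(HS) = 106 − (0) = 106 kJ/mol.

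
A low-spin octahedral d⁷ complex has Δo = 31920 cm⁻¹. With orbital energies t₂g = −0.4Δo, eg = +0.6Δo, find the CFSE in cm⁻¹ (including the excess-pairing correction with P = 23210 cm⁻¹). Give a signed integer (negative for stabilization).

-34246

Configuration: t₂g⁶ eg¹.
CFSE(orbital) = 6×(-0.4Δo) + 1×(0.6Δo) = -1.8Δo; with Δo = 31920 cm⁻¹ that is -57456 cm⁻¹.
High-spin d⁷ would be t₂g⁵ eg² with 2 pairs; low-spin has 3, so 1 excess pair costs +1P = +23210 cm⁻¹.
Overall CFSE = -57456 + 23210 = -34246 cm⁻¹.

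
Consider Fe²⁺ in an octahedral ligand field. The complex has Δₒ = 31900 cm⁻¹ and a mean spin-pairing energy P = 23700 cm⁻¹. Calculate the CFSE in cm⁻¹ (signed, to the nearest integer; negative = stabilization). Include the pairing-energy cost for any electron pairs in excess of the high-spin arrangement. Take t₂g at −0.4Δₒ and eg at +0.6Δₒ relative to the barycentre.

Fe sits in group 8; removing 2 electrons leaves Fe²⁺ with 8 − 2 = 6 d electrons.
Since Δₒ = 31900 cm⁻¹ > P = 23700 cm⁻¹, the complex adopts the low-spin configuration.
Filling d⁶ accordingly: t₂g⁶ eg⁰.
Orbital CFSE = -2.4Δₒ = -2.4 × 31900 = -76560 cm⁻¹.
Excess pairs vs high-spin: 3 − 1 = 2; pairing cost = +47400 cm⁻¹.
Net CFSE = -76560 + 47400 = -29160 cm⁻¹.

-29160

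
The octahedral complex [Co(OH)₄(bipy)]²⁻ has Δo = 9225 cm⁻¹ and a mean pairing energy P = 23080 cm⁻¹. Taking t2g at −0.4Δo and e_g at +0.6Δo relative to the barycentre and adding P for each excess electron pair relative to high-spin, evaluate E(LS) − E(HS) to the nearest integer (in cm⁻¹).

Ligand charges: 4×(-1) from OH⁻ and 1×(+0) from bipy sum to -4; with overall charge -2, Co is +2.
Group 9 minus oxidation state +2 gives a d⁷ configuration for Co²⁺.
High-spin: t2g^5 e_g^2, CFSE = -0.8Δo = -7380 cm⁻¹.
Low-spin t2g^6 e_g^1 gives -1.8Δo = -16605 cm⁻¹, but forming 1 extra pair costs 1P = 23080 cm⁻¹, so E(LS) = -16605 + 23080 = 6475 cm⁻¹.
The difference is 6475 − (-7380) = 13855 cm⁻¹, so high-spin lies lower.

13855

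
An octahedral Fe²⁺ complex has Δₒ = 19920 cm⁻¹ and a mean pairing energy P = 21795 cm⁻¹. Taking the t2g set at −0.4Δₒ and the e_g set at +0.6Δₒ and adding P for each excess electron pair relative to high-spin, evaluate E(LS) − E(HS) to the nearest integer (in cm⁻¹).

3750

Fe sits in group 8; removing 2 electrons leaves Fe²⁺ with 8 − 2 = 6 d electrons.
High-spin: t2g^4 e_g^2, CFSE = -0.4Δₒ = -7968 cm⁻¹.
Low-spin t2g^6 e_g^0 gives -2.4Δₒ = -47808 cm⁻¹, but forming 2 extra pairs costs 2P = 43590 cm⁻¹, so E(LS) = -47808 + 43590 = -4218 cm⁻¹.
E(LS) − E(HS) = -4218 − (-7968) = 3750 cm⁻¹.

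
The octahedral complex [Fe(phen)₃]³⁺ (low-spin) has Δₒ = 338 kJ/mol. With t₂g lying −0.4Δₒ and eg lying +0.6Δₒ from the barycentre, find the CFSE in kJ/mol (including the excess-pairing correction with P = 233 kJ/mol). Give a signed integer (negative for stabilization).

-210

phen is neutral, so the +3 overall charge sits on Fe: oxidation state +3.
Fe sits in group 8; removing 3 electrons leaves Fe³⁺ with 8 − 3 = 5 d electrons.
The d⁵ electrons fill as t₂g⁵ eg⁰.
CFSE(orbital) = 5×(-0.4Δₒ) + 0×(0.6Δₒ) = -2.0Δₒ; with Δₒ = 338 kJ/mol that is -676 kJ/mol.
Relative to high-spin t₂g³ eg² (0 paired), the low-spin configuration has 2 additional pairs, contributing +2 × 233 = +466 kJ/mol.
Net CFSE = -676 + 466 = -210 kJ/mol.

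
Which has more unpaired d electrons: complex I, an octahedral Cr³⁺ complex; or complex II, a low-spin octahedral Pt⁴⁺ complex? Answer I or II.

I: Cr sits in group 6; removing 3 electrons leaves Cr³⁺ with 6 − 3 = 3 d electrons; For octahedral d³ the high- and low-spin configurations coincide; t₂g³ eg⁰ → 3 unpaired.
II: Group 10 minus oxidation state +4 gives a d⁶ configuration for Pt⁴⁺; t₂g⁶ eg⁰ → 0 unpaired.
So I has more unpaired electrons.

I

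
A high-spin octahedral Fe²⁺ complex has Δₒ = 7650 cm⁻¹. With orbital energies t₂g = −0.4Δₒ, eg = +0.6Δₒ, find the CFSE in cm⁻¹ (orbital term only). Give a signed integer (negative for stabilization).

Fe²⁺: group 8, so d-count = 8 − 2 = 6.
The d⁶ electrons fill as t₂g⁴ eg².
CFSE(orbital) = 4×(-0.4Δₒ) + 2×(0.6Δₒ) = -0.4Δₒ; with Δₒ = 7650 cm⁻¹ that is -3060 cm⁻¹.

-3060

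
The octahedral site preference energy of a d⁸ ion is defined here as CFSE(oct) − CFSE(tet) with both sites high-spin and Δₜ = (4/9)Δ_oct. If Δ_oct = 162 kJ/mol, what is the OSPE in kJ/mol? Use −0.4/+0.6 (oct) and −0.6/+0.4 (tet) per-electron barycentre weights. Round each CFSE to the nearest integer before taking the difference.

Octahedral (high-spin): t₂g⁶ eg², CFSE = 6(−0.4) + 2(+0.6) = -1.2Δ_oct = -1.2 × 162 = -194 kJ/mol.
Tetrahedral e⁴ t₂⁴ gives -0.8Δₜ = -0.8 × (4/9) × 162 = -58 kJ/mol.
OSPE = CFSE(oct) − CFSE(tet) = -194 − (-58) = -136 kJ/mol.

-136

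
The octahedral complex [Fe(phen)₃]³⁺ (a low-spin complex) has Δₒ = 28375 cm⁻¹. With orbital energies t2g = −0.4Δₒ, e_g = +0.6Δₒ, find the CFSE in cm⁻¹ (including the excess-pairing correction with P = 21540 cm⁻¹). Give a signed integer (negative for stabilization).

phen is neutral, so the +3 overall charge sits on Fe: oxidation state +3.
Fe³⁺: group 8, so d-count = 8 − 3 = 5.
The d⁵ electrons fill as t2g^5 e_g^0.
Orbital CFSE = 5(-0.4) + 0(0.6) = -2.0Δₒ = -2.0 × 28375 = -56750 cm⁻¹.
High-spin d⁵ would be t2g^3 e_g^2 with 0 pairs; low-spin has 2, so 2 excess pairs cost +2P = +43080 cm⁻¹.
Net CFSE = -56750 + 43080 = -13670 cm⁻¹.

-13670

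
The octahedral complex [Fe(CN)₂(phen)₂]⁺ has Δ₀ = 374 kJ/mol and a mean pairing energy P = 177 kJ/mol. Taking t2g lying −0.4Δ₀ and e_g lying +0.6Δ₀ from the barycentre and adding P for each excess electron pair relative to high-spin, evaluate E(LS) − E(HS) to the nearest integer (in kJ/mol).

-394

Ligand charges: 2×(-1) from CN⁻ and 2×(+0) from phen sum to -2; with overall charge +1, Fe is +3.
Fe is in group 8, so Fe³⁺ is d⁵ (8 − 3 = 5).
High-spin d⁵ fills as t2g^3 e_g^2 with CFSE 3(−0.4) + 2(+0.6) = 0.0Δ₀ = 0 kJ/mol.
Low-spin t2g^5 e_g^0 gives -2.0Δ₀ = -748 kJ/mol, but forming 2 extra pairs costs 2P = 354 kJ/mol, so E(LS) = -748 + 354 = -394 kJ/mol.
The difference is -394 − (0) = -394 kJ/mol, so low-spin lies lower.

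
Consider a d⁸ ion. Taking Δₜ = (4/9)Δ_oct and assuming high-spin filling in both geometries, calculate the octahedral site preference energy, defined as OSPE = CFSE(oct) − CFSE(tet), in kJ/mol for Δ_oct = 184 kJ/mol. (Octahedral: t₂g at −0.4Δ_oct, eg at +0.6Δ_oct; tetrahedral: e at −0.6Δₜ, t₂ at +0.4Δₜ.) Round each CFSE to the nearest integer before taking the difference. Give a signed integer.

In an octahedral site d⁸ (HS) is t₂g⁶ eg², giving CFSE(oct) = -1.2Δ_oct = -221 kJ/mol.
In a tetrahedral site the filling is e⁴ t₂⁴: CFSE(tet) = -0.8Δₜ = -0.8 × (4/9)(184) = -65 kJ/mol.
OSPE = -221 − (-65) = -156 kJ/mol.

-156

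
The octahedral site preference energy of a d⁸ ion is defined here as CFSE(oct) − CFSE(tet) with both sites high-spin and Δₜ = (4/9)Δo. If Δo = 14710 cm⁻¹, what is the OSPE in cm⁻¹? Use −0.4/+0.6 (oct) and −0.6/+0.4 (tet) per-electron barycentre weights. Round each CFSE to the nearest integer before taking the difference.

-12422

In an octahedral site d⁸ (HS) is t₂g⁶ eg², giving CFSE(oct) = -1.2Δo = -17652 cm⁻¹.
Tetrahedral: e⁴ t₂⁴, CFSE = 4(−0.6) + 4(+0.4) = -0.8Δₜ = -0.8 × (4/9) × 14710 = -5230 cm⁻¹.
OSPE = CFSE(oct) − CFSE(tet) = -17652 − (-5230) = -12422 cm⁻¹.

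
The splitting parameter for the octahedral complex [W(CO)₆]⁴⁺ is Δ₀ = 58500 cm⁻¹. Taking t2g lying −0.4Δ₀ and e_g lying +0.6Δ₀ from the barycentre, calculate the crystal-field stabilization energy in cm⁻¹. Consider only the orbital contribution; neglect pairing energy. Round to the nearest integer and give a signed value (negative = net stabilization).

CO is neutral, so the +4 overall charge sits on W: oxidation state +4.
Group 6 minus oxidation state +4 gives a d² configuration for W⁴⁺.
Configuration: t2g^2 e_g^0.
The orbital stabilization is -0.8Δ₀ = -0.8 × 58500 = -46800 cm⁻¹.

-46800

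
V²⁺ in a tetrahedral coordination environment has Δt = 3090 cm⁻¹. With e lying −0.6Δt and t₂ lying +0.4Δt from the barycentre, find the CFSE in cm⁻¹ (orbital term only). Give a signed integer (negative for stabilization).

V is in group 5, so V²⁺ is d³ (5 − 2 = 3).
Tetrahedral splitting is small, so the complex is high-spin.
Configuration: e² t₂¹.
Orbital CFSE = 2(-0.6) + 1(0.4) = -0.8Δt = -0.8 × 3090 = -2472 cm⁻¹.

-2472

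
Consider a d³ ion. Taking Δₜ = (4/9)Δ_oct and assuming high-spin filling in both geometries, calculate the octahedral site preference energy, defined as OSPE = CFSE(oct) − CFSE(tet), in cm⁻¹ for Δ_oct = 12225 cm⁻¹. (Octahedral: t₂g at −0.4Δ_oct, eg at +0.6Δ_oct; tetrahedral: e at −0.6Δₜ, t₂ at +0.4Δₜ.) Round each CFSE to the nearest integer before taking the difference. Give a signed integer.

In an octahedral site d³ (HS) is t₂g³ eg⁰, giving CFSE(oct) = -1.2Δ_oct = -14670 cm⁻¹.
Tetrahedral e² t₂¹ gives -0.8Δₜ = -0.8 × (4/9) × 12225 = -4347 cm⁻¹.
OSPE = CFSE(oct) − CFSE(tet) = -14670 − (-4347) = -10323 cm⁻¹.

-10323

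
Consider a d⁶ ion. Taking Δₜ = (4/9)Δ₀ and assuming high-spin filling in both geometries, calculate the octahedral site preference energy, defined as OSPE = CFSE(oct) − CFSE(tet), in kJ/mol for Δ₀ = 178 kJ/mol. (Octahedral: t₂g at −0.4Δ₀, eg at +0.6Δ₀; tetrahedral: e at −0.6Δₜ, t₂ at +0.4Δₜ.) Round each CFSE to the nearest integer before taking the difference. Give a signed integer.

Octahedral (high-spin): t₂g⁴ eg², CFSE = 4(−0.4) + 2(+0.6) = -0.4Δ₀ = -0.4 × 178 = -71 kJ/mol.
Tetrahedral: e³ t₂³, CFSE = 3(−0.6) + 3(+0.4) = -0.6Δₜ = -0.6 × (4/9) × 178 = -47 kJ/mol.
OSPE = CFSE(oct) − CFSE(tet) = -71 − (-47) = -24 kJ/mol.

-24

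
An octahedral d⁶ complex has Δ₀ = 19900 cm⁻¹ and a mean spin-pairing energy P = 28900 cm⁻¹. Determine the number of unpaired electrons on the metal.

Here Δ₀ < P (19900 < 28900), so the high-spin state is favoured.
Filling d⁶ accordingly: t2g^4 e_g^2.
Unpaired electrons: 4.

4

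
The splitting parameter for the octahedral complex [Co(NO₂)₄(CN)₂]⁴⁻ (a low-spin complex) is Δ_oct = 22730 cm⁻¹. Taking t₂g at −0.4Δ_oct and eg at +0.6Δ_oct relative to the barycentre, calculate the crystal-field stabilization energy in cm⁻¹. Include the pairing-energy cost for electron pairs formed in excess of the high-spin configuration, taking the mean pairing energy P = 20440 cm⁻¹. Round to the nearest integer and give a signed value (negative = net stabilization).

-20474

Ligand charges: 4×(-1) from NO₂⁻ and 2×(-1) from CN⁻ sum to -6; with overall charge -4, Co is +2.
Co is in group 9, so Co²⁺ is d⁷ (9 − 2 = 7).
Configuration: t₂g⁶ eg¹.
The orbital stabilization is -1.8Δ_oct = -1.8 × 22730 = -40914 cm⁻¹.
Pairing penalty: 3 pairs vs 2 in the high-spin reference → 1 extra × P = 20440 cm⁻¹.
Net CFSE = -40914 + 20440 = -20474 cm⁻¹.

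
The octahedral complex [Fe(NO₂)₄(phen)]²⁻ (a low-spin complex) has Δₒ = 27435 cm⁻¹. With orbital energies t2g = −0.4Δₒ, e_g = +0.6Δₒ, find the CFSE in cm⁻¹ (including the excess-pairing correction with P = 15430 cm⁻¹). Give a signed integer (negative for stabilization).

-34984

Ligand charges: 4×(-1) from NO₂⁻ and 1×(+0) from phen sum to -4; with overall charge -2, Fe is +2.
Group 8 minus oxidation state +2 gives a d⁶ configuration for Fe²⁺.
The d⁶ electrons fill as t2g^6 e_g^0.
The orbital stabilization is -2.4Δₒ = -2.4 × 27435 = -65844 cm⁻¹.
High-spin d⁶ would be t2g^4 e_g^2 with 1 pair; low-spin has 3, so 2 excess pairs cost +2P = +30860 cm⁻¹.
Overall CFSE = -65844 + 30860 = -34984 cm⁻¹.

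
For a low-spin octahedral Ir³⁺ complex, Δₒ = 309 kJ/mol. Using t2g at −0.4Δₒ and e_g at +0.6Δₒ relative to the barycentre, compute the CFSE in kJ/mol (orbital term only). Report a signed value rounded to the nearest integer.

-742

Ir³⁺: group 9, so d-count = 9 − 3 = 6.
The d⁶ electrons fill as t2g^6 e_g^0.
Orbital CFSE = 6(-0.4) + 0(0.6) = -2.4Δₒ = -2.4 × 309 = -742 kJ/mol.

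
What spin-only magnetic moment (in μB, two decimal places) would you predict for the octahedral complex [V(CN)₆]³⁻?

2.83 μB

Each CN⁻ contributes -1; 6 × (-1) = -6. With overall charge -3, V is in the +3 oxidation state.
Group 5 minus oxidation state +3 gives a d² configuration for V³⁺.
For octahedral d² the high- and low-spin configurations coincide.
Configuration: t₂g² eg⁰ → 2 unpaired electrons.
μ(spin-only) = √[2(2+2)] = √8 ≈ 2.83 μB.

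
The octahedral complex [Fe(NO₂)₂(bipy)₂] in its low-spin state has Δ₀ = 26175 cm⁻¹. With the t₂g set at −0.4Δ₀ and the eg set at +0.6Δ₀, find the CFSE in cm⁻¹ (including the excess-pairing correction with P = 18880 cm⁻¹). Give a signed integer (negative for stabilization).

Ligand charges: 2×(-1) from NO₂⁻ and 2×(+0) from bipy sum to -2; with overall charge +0, Fe is +2.
Group 8 minus oxidation state +2 gives a d⁶ configuration for Fe²⁺.
Configuration: t₂g⁶ eg⁰.
Orbital CFSE = 6(-0.4) + 0(0.6) = -2.4Δ₀ = -2.4 × 26175 = -62820 cm⁻¹.
High-spin d⁶ would be t₂g⁴ eg² with 1 pair; low-spin has 3, so 2 excess pairs cost +2P = +37760 cm⁻¹.
Overall CFSE = -62820 + 37760 = -25060 cm⁻¹.

-25060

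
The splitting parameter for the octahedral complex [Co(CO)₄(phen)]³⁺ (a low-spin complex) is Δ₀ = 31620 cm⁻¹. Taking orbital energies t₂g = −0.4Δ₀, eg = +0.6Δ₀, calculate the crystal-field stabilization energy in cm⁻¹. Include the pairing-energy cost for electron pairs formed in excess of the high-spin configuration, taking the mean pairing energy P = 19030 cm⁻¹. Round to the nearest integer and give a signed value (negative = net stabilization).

Ligand charges: 4×(+0) from CO and 1×(+0) from phen sum to +0; with overall charge +3, Co is +3.
Group 9 minus oxidation state +3 gives a d⁶ configuration for Co³⁺.
Electron filling gives t₂g⁶ eg⁰.
CFSE(orbital) = 6×(-0.4Δ₀) + 0×(0.6Δ₀) = -2.4Δ₀; with Δ₀ = 31620 cm⁻¹ that is -75888 cm⁻¹.
High-spin d⁶ would be t₂g⁴ eg² with 1 pair; low-spin has 3, so 2 excess pairs cost +2P = +38060 cm⁻¹.
Net CFSE = -75888 + 38060 = -37828 cm⁻¹.

-37828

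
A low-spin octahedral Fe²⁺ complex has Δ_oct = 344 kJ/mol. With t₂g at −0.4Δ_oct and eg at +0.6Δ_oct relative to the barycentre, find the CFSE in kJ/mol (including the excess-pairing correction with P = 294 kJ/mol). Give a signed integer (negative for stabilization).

-238

Fe is in group 8, so Fe²⁺ is d⁶ (8 − 2 = 6).
Configuration: t₂g⁶ eg⁰.
CFSE(orbital) = 6×(-0.4Δ_oct) + 0×(0.6Δ_oct) = -2.4Δ_oct; with Δ_oct = 344 kJ/mol that is -826 kJ/mol.
High-spin d⁶ would be t₂g⁴ eg² with 1 pair; low-spin has 3, so 2 excess pairs cost +2P = +588 kJ/mol.
Net CFSE = -826 + 588 = -238 kJ/mol.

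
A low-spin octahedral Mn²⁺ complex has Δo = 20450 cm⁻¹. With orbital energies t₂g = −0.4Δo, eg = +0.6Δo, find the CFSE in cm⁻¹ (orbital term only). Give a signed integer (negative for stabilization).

-40900

Group 7 minus oxidation state +2 gives a d⁵ configuration for Mn²⁺.
Configuration: t₂g⁵ eg⁰.
The orbital stabilization is -2.0Δo = -2.0 × 20450 = -40900 cm⁻¹.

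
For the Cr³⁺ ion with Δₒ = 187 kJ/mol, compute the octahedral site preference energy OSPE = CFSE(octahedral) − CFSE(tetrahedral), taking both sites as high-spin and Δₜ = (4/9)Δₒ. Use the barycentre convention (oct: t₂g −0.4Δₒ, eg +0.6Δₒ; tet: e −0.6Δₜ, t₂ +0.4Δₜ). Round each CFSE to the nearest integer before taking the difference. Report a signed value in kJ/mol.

Group 6 minus oxidation state +3 gives a d³ configuration for Cr³⁺.
Octahedral high-spin t₂g³ eg⁰: CFSE = -1.2 × 187 = -224 kJ/mol.
Tetrahedral: e² t₂¹, CFSE = 2(−0.6) + 1(+0.4) = -0.8Δₜ = -0.8 × (4/9) × 187 = -66 kJ/mol.
Subtracting, OSPE = -224 − (-66) = -158 kJ/mol.

-158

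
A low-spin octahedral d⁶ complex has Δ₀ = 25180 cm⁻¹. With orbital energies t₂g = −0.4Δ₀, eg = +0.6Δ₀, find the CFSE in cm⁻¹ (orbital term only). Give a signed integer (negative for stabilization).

-60432

Electron filling gives t₂g⁶ eg⁰.
The orbital stabilization is -2.4Δ₀ = -2.4 × 25180 = -60432 cm⁻¹.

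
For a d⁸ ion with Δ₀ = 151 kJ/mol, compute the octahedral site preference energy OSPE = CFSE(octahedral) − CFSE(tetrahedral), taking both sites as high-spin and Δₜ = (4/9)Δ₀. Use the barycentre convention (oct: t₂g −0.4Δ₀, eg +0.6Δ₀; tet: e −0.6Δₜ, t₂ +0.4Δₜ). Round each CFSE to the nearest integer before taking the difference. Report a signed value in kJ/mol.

In an octahedral site d⁸ (HS) is t₂g⁶ eg², giving CFSE(oct) = -1.2Δ₀ = -181 kJ/mol.
In a tetrahedral site the filling is e⁴ t₂⁴: CFSE(tet) = -0.8Δₜ = -0.8 × (4/9)(151) = -54 kJ/mol.
Subtracting, OSPE = -181 − (-54) = -127 kJ/mol.

-127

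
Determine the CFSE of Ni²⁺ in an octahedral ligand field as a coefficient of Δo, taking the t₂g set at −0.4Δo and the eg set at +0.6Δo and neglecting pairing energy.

-1.2 Δo

Ni²⁺: group 10, so d-count = 10 − 2 = 8.
For octahedral d⁸ the high- and low-spin configurations coincide.
Configuration: t₂g⁶ eg².
CFSE = 6(-0.4Δo) + 2(0.6Δo) = -2.4Δo + 1.2Δo = -1.2Δo.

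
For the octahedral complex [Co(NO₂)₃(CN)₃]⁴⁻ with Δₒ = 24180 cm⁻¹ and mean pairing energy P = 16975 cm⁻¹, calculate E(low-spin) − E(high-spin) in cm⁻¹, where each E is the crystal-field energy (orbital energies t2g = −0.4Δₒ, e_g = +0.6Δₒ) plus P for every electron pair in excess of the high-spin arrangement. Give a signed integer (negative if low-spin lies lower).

Ligand charges: 3×(-1) from NO₂⁻ and 3×(-1) from CN⁻ sum to -6; with overall charge -4, Co is +2.
Group 9 minus oxidation state +2 gives a d⁷ configuration for Co²⁺.
In the high-spin limit (t2g^5 e_g^2) the orbital term is -0.8Δₒ = -19344 cm⁻¹, with no excess pairing.
Low-spin: t2g^6 e_g^1, orbital CFSE = -1.8Δₒ = -43524 cm⁻¹; plus 1 excess pair × P = +16975 cm⁻¹; total -26549 cm⁻¹.
E(LS) − E(HS) = -26549 − (-19344) = -7205 cm⁻¹.

-7205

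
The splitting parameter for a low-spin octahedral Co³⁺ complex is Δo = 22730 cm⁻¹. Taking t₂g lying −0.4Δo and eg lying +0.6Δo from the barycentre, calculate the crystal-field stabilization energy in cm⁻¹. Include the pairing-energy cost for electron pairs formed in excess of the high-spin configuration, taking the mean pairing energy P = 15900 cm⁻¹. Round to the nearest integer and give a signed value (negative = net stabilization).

Co sits in group 9; removing 3 electrons leaves Co³⁺ with 9 − 3 = 6 d electrons.
The d⁶ electrons fill as t₂g⁶ eg⁰.
CFSE(orbital) = 6×(-0.4Δo) + 0×(0.6Δo) = -2.4Δo; with Δo = 22730 cm⁻¹ that is -54552 cm⁻¹.
High-spin d⁶ would be t₂g⁴ eg² with 1 pair; low-spin has 3, so 2 excess pairs cost +2P = +31800 cm⁻¹.
Combining: -54552 + 31800 = -22752 cm⁻¹.

-22752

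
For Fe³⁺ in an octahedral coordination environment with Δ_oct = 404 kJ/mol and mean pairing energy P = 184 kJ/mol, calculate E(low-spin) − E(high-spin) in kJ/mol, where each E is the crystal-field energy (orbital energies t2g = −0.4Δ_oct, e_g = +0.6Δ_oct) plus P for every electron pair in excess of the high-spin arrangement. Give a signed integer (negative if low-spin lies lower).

-440

Group 8 minus oxidation state +3 gives a d⁵ configuration for Fe³⁺.
In the high-spin limit (t2g^3 e_g^2) the orbital term is 0.0Δ_oct = 0 kJ/mol, with no excess pairing.
Low-spin: t2g^5 e_g^0, orbital CFSE = -2.0Δ_oct = -808 kJ/mol; plus 2 excess pairs × P = +368 kJ/mol; total -440 kJ/mol.
E(LS) − E(HS) = -440 − (0) = -440 kJ/mol.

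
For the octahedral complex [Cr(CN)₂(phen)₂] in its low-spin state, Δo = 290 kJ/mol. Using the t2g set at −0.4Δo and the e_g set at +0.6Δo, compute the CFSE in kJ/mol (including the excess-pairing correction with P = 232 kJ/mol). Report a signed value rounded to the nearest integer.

-232

Ligand charges: 2×(-1) from CN⁻ and 2×(+0) from phen sum to -2; with overall charge +0, Cr is +2.
Cr²⁺: group 6, so d-count = 6 − 2 = 4.
The d⁴ electrons fill as t2g^4 e_g^0.
Orbital CFSE = 4(-0.4) + 0(0.6) = -1.6Δo = -1.6 × 290 = -464 kJ/mol.
High-spin d⁴ would be t2g^3 e_g^1 with 0 pairs; low-spin has 1, so 1 excess pair costs +1P = +232 kJ/mol.
Overall CFSE = -464 + 232 = -232 kJ/mol.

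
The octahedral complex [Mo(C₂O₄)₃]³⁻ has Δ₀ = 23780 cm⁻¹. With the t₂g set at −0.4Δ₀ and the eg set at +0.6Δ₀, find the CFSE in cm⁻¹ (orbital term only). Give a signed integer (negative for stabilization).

-28536

Each C₂O₄²⁻ contributes -2; 3 × (-2) = -6. With overall charge -3, Mo is in the +3 oxidation state.
Group 6 minus oxidation state +3 gives a d³ configuration for Mo³⁺.
For octahedral d³ the high- and low-spin configurations coincide.
Configuration: t₂g³ eg⁰.
CFSE(orbital) = 3×(-0.4Δ₀) + 0×(0.6Δ₀) = -1.2Δ₀; with Δ₀ = 23780 cm⁻¹ that is -28536 cm⁻¹.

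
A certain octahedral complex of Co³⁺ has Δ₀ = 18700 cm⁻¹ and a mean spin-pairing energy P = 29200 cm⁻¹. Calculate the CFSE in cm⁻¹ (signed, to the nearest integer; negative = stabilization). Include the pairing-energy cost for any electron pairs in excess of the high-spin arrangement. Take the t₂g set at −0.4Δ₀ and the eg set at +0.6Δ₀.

Co³⁺: group 9, so d-count = 9 − 3 = 6.
Δ₀ < P, so pairing is avoided: the ground state is high-spin.
Filling d⁶ accordingly: t₂g⁴ eg².
Orbital CFSE = -0.4Δ₀ = -0.4 × 18700 = -7480 cm⁻¹.
High-spin has no excess pairs, so no pairing correction applies.

-7480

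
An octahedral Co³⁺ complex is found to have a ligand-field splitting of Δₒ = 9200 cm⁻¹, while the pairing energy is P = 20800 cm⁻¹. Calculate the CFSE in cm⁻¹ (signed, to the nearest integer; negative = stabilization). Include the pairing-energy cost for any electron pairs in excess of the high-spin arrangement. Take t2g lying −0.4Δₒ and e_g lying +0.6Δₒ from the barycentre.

-3680

Group 9 minus oxidation state +3 gives a d⁶ configuration for Co³⁺.
Since Δₒ = 9200 cm⁻¹ < P = 20800 cm⁻¹, the complex adopts the high-spin configuration.
That gives t2g^4 e_g^2.
Orbital CFSE = -0.4Δₒ = -0.4 × 9200 = -3680 cm⁻¹.
High-spin has no excess pairs, so no pairing correction applies.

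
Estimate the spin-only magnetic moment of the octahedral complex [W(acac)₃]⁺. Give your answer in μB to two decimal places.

2.83 μB

Each acac⁻ contributes -1; 3 × (-1) = -3. With overall charge +1, W is in the +4 oxidation state.
W is in group 6, so W⁴⁺ is d² (6 − 4 = 2).
For octahedral d² the high- and low-spin configurations coincide.
Configuration: t₂g² eg⁰ → 2 unpaired electrons.
μ(spin-only) = √[2(2+2)] = √8 ≈ 2.83 μB.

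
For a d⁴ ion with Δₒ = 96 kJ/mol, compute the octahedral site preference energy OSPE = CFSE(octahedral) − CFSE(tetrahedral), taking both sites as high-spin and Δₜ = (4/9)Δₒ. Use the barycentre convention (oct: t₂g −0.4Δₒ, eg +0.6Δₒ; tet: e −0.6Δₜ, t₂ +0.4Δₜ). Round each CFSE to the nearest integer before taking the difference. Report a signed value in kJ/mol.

Octahedral high-spin t₂g³ eg¹: CFSE = -0.6 × 96 = -58 kJ/mol.
Tetrahedral e² t₂² gives -0.4Δₜ = -0.4 × (4/9) × 96 = -17 kJ/mol.
Subtracting, OSPE = -58 − (-17) = -41 kJ/mol.

-41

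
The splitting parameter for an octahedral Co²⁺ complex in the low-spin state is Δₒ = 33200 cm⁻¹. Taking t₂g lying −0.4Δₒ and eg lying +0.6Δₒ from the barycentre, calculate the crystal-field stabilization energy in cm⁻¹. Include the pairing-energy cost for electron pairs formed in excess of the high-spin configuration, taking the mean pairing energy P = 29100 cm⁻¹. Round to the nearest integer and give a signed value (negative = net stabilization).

-30660

Co sits in group 9; removing 2 electrons leaves Co²⁺ with 9 − 2 = 7 d electrons.
Configuration: t₂g⁶ eg¹.
Orbital CFSE = 6(-0.4) + 1(0.6) = -1.8Δₒ = -1.8 × 33200 = -59760 cm⁻¹.
Relative to high-spin t₂g⁵ eg² (2 paired), the low-spin configuration has 1 additional pair, contributing +1 × 29100 = +29100 cm⁻¹.
Combining: -59760 + 29100 = -30660 cm⁻¹.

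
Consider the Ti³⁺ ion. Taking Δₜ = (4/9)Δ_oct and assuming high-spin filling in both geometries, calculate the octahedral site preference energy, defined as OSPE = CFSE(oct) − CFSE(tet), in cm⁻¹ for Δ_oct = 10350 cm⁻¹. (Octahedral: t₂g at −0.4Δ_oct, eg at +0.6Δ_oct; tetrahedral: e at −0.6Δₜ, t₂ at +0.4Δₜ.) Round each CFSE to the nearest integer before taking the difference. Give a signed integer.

Ti³⁺: group 4, so d-count = 4 − 3 = 1.
Octahedral (high-spin): t₂g¹ eg⁰, CFSE = 1(−0.4) + 0(+0.6) = -0.4Δ_oct = -0.4 × 10350 = -4140 cm⁻¹.
Tetrahedral e¹ t₂⁰ gives -0.6Δₜ = -0.6 × (4/9) × 10350 = -2760 cm⁻¹.
Subtracting, OSPE = -4140 − (-2760) = -1380 cm⁻¹.

-1380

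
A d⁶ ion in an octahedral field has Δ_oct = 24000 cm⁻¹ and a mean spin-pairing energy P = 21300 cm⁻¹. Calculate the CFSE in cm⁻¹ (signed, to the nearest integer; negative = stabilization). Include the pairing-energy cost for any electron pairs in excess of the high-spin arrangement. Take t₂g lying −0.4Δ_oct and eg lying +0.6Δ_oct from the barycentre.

-15000

Here Δ_oct > P (24000 > 21300), so the low-spin state is favoured.
That gives t₂g⁶ eg⁰.
Orbital CFSE = -2.4Δ_oct = -2.4 × 24000 = -57600 cm⁻¹.
Excess pairs vs high-spin: 3 − 1 = 2; pairing cost = +42600 cm⁻¹.
Net CFSE = -57600 + 42600 = -15000 cm⁻¹.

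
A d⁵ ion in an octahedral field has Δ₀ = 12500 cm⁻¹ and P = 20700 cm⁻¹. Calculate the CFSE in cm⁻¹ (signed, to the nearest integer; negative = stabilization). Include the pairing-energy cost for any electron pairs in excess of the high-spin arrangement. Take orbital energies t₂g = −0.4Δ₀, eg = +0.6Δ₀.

0

With Δ₀ < P the complex is high-spin.
Configuration: t₂g³ eg².
Orbital CFSE = 0.0Δ₀ = 0.0 × 12500 = 0 cm⁻¹.
High-spin has no excess pairs, so no pairing correction applies.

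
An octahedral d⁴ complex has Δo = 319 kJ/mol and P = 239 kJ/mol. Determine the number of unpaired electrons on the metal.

Δo > P, so pairing is preferred: the ground state is low-spin.
Filling d⁴ accordingly: t₂g⁴ eg⁰.
Unpaired electrons: 2.

2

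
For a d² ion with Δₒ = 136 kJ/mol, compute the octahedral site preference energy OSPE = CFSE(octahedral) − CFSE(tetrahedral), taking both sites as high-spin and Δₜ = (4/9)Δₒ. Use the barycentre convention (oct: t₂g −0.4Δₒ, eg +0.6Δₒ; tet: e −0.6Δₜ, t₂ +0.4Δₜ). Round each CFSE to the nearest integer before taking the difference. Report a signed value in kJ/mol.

-36

In an octahedral site d² (HS) is t2g^2 e_g^0, giving CFSE(oct) = -0.8Δₒ = -109 kJ/mol.
Tetrahedral e^2 t2^0 gives -1.2Δₜ = -1.2 × (4/9) × 136 = -73 kJ/mol.
OSPE = CFSE(oct) − CFSE(tet) = -109 − (-73) = -36 kJ/mol.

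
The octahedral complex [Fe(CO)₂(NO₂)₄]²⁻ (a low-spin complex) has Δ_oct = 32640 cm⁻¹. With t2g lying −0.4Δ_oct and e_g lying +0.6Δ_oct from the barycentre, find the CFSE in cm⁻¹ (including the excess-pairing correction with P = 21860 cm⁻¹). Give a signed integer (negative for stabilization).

-34616

Ligand charges: 2×(+0) from CO and 4×(-1) from NO₂⁻ sum to -4; with overall charge -2, Fe is +2.
Fe is in group 8, so Fe²⁺ is d⁶ (8 − 2 = 6).
Configuration: t2g^6 e_g^0.
CFSE(orbital) = 6×(-0.4Δ_oct) + 0×(0.6Δ_oct) = -2.4Δ_oct; with Δ_oct = 32640 cm⁻¹ that is -78336 cm⁻¹.
Relative to high-spin t2g^4 e_g^2 (1 paired), the low-spin configuration has 2 additional pairs, contributing +2 × 21860 = +43720 cm⁻¹.
Overall CFSE = -78336 + 43720 = -34616 cm⁻¹.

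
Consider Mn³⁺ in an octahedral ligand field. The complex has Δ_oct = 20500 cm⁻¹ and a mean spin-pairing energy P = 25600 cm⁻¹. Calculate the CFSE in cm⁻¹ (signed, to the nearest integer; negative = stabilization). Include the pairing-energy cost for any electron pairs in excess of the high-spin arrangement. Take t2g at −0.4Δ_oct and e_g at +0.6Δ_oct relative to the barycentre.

-12300

Mn³⁺: group 7, so d-count = 7 − 3 = 4.
Since Δ_oct = 20500 cm⁻¹ < P = 25600 cm⁻¹, the complex adopts the high-spin configuration.
That gives t2g^3 e_g^1.
Orbital CFSE = -0.6Δ_oct = -0.6 × 20500 = -12300 cm⁻¹.
High-spin has no excess pairs, so no pairing correction applies.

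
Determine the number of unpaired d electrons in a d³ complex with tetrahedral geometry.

With tetrahedral geometry the complex is necessarily high-spin.
Configuration: e^2 t2^1, giving 3 unpaired electrons.

3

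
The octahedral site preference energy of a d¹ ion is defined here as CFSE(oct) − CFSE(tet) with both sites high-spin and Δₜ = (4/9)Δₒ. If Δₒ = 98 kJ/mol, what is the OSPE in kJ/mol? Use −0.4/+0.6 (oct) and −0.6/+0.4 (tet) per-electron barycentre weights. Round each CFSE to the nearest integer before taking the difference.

Octahedral high-spin t₂g¹ eg⁰: CFSE = -0.4 × 98 = -39 kJ/mol.
Tetrahedral: e¹ t₂⁰, CFSE = 1(−0.6) + 0(+0.4) = -0.6Δₜ = -0.6 × (4/9) × 98 = -26 kJ/mol.
OSPE = CFSE(oct) − CFSE(tet) = -39 − (-26) = -13 kJ/mol.

-13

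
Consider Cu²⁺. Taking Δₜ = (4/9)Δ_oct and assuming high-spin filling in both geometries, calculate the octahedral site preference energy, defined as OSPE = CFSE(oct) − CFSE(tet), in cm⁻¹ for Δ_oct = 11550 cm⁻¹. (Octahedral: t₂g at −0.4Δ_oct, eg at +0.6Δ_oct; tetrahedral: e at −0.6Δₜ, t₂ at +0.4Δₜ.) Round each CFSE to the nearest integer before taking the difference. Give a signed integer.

-4877

Group 11 minus oxidation state +2 gives a d⁹ configuration for Cu²⁺.
Octahedral high-spin t₂g⁶ eg³: CFSE = -0.6 × 11550 = -6930 cm⁻¹.
Tetrahedral e⁴ t₂⁵ gives -0.4Δₜ = -0.4 × (4/9) × 11550 = -2053 cm⁻¹.
OSPE = -6930 − (-2053) = -4877 cm⁻¹.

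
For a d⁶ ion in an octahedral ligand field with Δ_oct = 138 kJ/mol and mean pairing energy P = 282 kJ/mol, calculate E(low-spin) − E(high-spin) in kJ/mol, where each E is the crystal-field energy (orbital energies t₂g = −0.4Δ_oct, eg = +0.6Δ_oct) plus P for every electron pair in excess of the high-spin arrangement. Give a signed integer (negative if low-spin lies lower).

High-spin: t₂g⁴ eg², CFSE = -0.4Δ_oct = -55 kJ/mol.
For low-spin the configuration is t₂g⁶ eg⁰: orbital energy -2.4 × 138 = -331 kJ/mol, and 2 additional pairs relative to high-spin add 564 kJ/mol, giving 233 kJ/mol.
Thus E(LS) − E(HS) = 288 kJ/mol.

288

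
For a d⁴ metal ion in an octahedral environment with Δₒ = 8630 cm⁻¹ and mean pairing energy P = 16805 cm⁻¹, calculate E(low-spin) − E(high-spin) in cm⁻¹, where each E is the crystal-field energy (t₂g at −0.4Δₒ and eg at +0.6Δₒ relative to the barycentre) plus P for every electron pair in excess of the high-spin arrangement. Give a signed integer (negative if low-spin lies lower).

In the high-spin limit (t₂g³ eg¹) the orbital term is -0.6Δₒ = -5178 cm⁻¹, with no excess pairing.
For low-spin the configuration is t₂g⁴ eg⁰: orbital energy -1.6 × 8630 = -13808 cm⁻¹, and 1 additional pair relative to high-spin adds 16805 cm⁻¹, giving 2997 cm⁻¹.
Thus E(LS) − E(HS) = 8175 cm⁻¹.

8175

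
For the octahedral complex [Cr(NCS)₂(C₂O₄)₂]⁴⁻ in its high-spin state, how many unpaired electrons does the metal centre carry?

4

Ligand charges: 2×(-1) from NCS⁻ and 2×(-2) from C₂O₄²⁻ sum to -6; with overall charge -4, Cr is +2.
Cr²⁺: group 6, so d-count = 6 − 2 = 4.
Configuration: t2g^3 e_g^1, giving 4 unpaired electrons.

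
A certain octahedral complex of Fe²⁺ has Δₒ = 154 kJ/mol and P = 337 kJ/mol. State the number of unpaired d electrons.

Fe sits in group 8; removing 2 electrons leaves Fe²⁺ with 8 − 2 = 6 d electrons.
Since Δₒ = 154 kJ/mol < P = 337 kJ/mol, the complex adopts the high-spin configuration.
Filling d⁶ accordingly: t₂g⁴ eg².
Unpaired electrons: 4.

4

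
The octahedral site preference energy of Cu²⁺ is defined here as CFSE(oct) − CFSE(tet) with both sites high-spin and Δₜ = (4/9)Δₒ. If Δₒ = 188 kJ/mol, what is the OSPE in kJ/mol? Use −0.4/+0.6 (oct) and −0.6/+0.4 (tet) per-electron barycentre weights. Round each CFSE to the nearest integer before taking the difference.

-80

Cu sits in group 11; removing 2 electrons leaves Cu²⁺ with 11 − 2 = 9 d electrons.
Octahedral (high-spin): t₂g⁶ eg³, CFSE = 6(−0.4) + 3(+0.6) = -0.6Δₒ = -0.6 × 188 = -113 kJ/mol.
In a tetrahedral site the filling is e⁴ t₂⁵: CFSE(tet) = -0.4Δₜ = -0.4 × (4/9)(188) = -33 kJ/mol.
Subtracting, OSPE = -113 − (-33) = -80 kJ/mol.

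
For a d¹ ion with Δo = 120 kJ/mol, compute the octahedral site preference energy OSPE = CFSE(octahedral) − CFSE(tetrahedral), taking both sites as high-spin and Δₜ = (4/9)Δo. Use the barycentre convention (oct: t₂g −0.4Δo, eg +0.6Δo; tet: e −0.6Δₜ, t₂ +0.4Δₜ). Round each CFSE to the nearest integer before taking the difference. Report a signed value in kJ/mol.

-16

In an octahedral site d¹ (HS) is t2g^1 e_g^0, giving CFSE(oct) = -0.4Δo = -48 kJ/mol.
Tetrahedral: e^1 t2^0, CFSE = 1(−0.6) + 0(+0.4) = -0.6Δₜ = -0.6 × (4/9) × 120 = -32 kJ/mol.
Subtracting, OSPE = -48 − (-32) = -16 kJ/mol.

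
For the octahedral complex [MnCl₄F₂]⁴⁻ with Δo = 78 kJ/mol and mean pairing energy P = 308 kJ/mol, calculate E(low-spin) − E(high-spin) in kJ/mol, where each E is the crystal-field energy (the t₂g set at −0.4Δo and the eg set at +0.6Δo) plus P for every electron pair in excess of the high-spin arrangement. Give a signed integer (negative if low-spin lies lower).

460

Ligand charges: 4×(-1) from Cl⁻ and 2×(-1) from F⁻ sum to -6; with overall charge -4, Mn is +2.
Group 7 minus oxidation state +2 gives a d⁵ configuration for Mn²⁺.
High-spin d⁵ fills as t₂g³ eg² with CFSE 3(−0.4) + 2(+0.6) = 0.0Δo = 0 kJ/mol.
Low-spin t₂g⁵ eg⁰ gives -2.0Δo = -156 kJ/mol, but forming 2 extra pairs costs 2P = 616 kJ/mol, so E(LS) = -156 + 616 = 460 kJ/mol.
E(LS) − E(HS) = 460 − (0) = 460 kJ/mol.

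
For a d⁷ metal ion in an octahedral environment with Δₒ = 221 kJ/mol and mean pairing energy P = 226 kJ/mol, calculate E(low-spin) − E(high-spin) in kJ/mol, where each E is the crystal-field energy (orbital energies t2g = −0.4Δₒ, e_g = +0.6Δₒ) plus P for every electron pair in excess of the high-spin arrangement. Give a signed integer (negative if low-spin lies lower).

5

High-spin: t2g^5 e_g^2, CFSE = -0.8Δₒ = -177 kJ/mol.
Low-spin t2g^6 e_g^1 gives -1.8Δₒ = -398 kJ/mol, but forming 1 extra pair costs 1P = 226 kJ/mol, so E(LS) = -398 + 226 = -172 kJ/mol.
Thus E(LS) − E(HS) = 5 kJ/mol.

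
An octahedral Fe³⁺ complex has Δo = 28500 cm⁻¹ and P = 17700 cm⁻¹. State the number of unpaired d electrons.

Fe is in group 8, so Fe³⁺ is d⁵ (8 − 3 = 5).
With Δo > P the complex is low-spin.
That gives t2g^5 e_g^0.
Unpaired electrons: 1.

1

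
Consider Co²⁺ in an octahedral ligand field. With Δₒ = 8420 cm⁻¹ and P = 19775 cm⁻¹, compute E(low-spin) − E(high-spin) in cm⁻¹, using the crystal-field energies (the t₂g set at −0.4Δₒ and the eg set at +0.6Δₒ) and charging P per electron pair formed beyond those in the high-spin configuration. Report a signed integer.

Co²⁺: group 9, so d-count = 9 − 2 = 7.
High-spin d⁷ fills as t₂g⁵ eg² with CFSE 5(−0.4) + 2(+0.6) = -0.8Δₒ = -6736 cm⁻¹.
For low-spin the configuration is t₂g⁶ eg¹: orbital energy -1.8 × 8420 = -15156 cm⁻¹, and 1 additional pair relative to high-spin adds 19775 cm⁻¹, giving 4619 cm⁻¹.
The difference is 4619 − (-6736) = 11355 cm⁻¹, so high-spin lies lower.

11355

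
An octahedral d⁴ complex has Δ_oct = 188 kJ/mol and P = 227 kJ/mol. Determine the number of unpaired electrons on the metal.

4

Δ_oct < P, so pairing is avoided: the ground state is high-spin.
Configuration: t₂g³ eg¹.
Unpaired electrons: 4.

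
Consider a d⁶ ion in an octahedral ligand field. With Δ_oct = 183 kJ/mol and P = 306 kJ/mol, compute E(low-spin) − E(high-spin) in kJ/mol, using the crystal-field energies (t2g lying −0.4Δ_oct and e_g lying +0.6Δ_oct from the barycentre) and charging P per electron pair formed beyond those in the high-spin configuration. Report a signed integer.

High-spin: t2g^4 e_g^2, CFSE = -0.4Δ_oct = -73 kJ/mol.
Low-spin: t2g^6 e_g^0, orbital CFSE = -2.4Δ_oct = -439 kJ/mol; plus 2 excess pairs × P = +612 kJ/mol; total 173 kJ/mol.
Thus E(LS) − E(HS) = 246 kJ/mol.

246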